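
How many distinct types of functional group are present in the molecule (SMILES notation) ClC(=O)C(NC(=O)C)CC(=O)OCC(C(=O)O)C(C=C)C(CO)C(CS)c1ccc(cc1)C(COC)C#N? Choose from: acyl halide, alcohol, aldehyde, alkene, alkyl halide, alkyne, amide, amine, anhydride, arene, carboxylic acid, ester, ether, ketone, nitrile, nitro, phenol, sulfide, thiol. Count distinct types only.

10

Working along the chain:
  ClCO: –C(=O)Cl: carbonyl C bonded to C and to a halogen → acyl halide (not alkyl halide).
  CH(NHCOCH3): pendant –NHC(=O)CH3: N bonded to a carbonyl → amide (not amine).
  CH2COOCH2: –C(=O)–O–C with C on the carbonyl side → ester.
  CH(COOH): pendant –COOH: carbonyl C bonded to C and –OH → carboxylic acid.
  CH(CH=CH2): pendant –CH=CH2: C=C double bond → alkene.
  CH(CH2OH): pendant –CH2OH on an sp³ backbone C → alcohol.
  CH(CH2SH): pendant –CH2SH → thiol.
  C6H4: para-disubstituted benzene ring → arene.
  CH(CH2OCH3): pendant –CH2OCH3: C–O–C linkage → ether.
  CN: –C≡N: carbon triple-bonded to nitrogen → nitrile.
Distinct types present: acyl halide, alcohol, alkene, amide, arene, carboxylic acid, ester, ether, nitrile, thiol.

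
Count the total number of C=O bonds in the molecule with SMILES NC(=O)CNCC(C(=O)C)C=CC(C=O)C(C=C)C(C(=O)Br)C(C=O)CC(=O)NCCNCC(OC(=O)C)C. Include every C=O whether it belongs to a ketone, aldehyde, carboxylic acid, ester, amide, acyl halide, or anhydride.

7

H2NCO: amide, 1 C=O (running total 1).
CH(COCH3): ketone, 1 C=O (running total 2).
CH(CHO): aldehyde, 1 C=O (running total 3).
CH(COBr): acyl halide, 1 C=O (running total 4).
CH(CHO): aldehyde, 1 C=O (running total 5).
CH2CONHCH2: amide, 1 C=O (running total 6).
CH(OCOCH3): ester, 1 C=O (running total 7).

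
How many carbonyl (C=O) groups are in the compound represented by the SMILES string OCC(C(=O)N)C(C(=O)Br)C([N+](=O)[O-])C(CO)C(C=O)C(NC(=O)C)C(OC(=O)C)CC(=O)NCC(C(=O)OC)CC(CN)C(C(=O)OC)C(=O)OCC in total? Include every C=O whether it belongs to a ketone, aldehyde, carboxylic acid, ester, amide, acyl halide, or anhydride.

CH(CONH2): amide, 1 C=O (running total 1).
CH(COBr): acyl halide, 1 C=O (running total 2).
CH(CHO): aldehyde, 1 C=O (running total 3).
CH(NHCOCH3): amide, 1 C=O (running total 4).
CH(OCOCH3): ester, 1 C=O (running total 5).
CH2CONHCH2: amide, 1 C=O (running total 6).
CH(COOCH3): ester, 1 C=O (running total 7).
CH(COOCH3): ester, 1 C=O (running total 8).
COOCH2CH3: ester, 1 C=O (running total 9).

9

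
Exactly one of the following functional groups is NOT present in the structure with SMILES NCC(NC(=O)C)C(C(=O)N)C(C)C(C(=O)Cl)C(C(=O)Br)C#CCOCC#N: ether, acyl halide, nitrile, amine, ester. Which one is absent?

nitrile: present (CN — –C≡N: carbon triple-bonded to nitrogen → nitrile).
ether: present (CH2OCH2 — C–O–C with sp³ carbons on both sides and no adjacent C=O → ether).
amine: present (H2NCH2 — –NH2 on an sp³ carbon with no adjacent C=O → amine).
acyl halide: present (CH(COCl) — pendant –C(=O)X: carbonyl C bonded to C and halogen → acyl halide).
ester: no segment matches this pattern.

ester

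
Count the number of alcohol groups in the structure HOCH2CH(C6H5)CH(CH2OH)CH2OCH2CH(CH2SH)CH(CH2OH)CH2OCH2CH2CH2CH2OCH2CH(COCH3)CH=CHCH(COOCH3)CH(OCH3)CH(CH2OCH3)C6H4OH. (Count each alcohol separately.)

3

Taking each segment in turn:
  HOCH2: HO– on an sp³ carbon → alcohol.
  CH(C6H5): pendant –C6H5: benzene ring → arene.
  CH(CH2OH): pendant –CH2OH on an sp³ backbone C → alcohol.
  CH2OCH2: C–O–C with sp³ carbons on both sides and no adjacent C=O → ether.
  CH(CH2SH): pendant –CH2SH → thiol.
  CH(CH2OH): pendant –CH2OH on an sp³ backbone C → alcohol.
  CH2OCH2: C–O–C with sp³ carbons on both sides and no adjacent C=O → ether.
  CH2OCH2: C–O–C with sp³ carbons on both sides and no adjacent C=O → ether.
  CH(COCH3): pendant –COCH3: carbonyl C bonded to two carbons → ketone.
  CH=CH: C=C double bond → alkene.
  CH(COOCH3): pendant –COOCH3: carbonyl C bonded to C and –OCH3 → ester.
  CH(OCH3): pendant –OCH3: C–O–C with sp³ C, no adjacent C=O → ether.
  CH(CH2OCH3): pendant –CH2OCH3: C–O–C linkage → ether.
  C6H4OH: –OH attached directly to an aromatic ring → phenol (not alcohol); the ring itself is an arene.
Alcohol appears at: HOCH2, CH(CH2OH), CH(CH2OH) → 3.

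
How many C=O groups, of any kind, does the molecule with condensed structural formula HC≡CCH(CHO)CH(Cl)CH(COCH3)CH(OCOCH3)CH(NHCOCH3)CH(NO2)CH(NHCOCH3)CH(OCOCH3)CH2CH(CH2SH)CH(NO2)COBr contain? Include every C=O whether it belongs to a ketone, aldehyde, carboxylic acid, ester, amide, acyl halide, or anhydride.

CH(CHO): aldehyde, 1 C=O (running total 1).
CH(COCH3): ketone, 1 C=O (running total 2).
CH(OCOCH3): ester, 1 C=O (running total 3).
CH(NHCOCH3): amide, 1 C=O (running total 4).
CH(NHCOCH3): amide, 1 C=O (running total 5).
CH(OCOCH3): ester, 1 C=O (running total 6).
COBr: acyl halide, 1 C=O (running total 7).

7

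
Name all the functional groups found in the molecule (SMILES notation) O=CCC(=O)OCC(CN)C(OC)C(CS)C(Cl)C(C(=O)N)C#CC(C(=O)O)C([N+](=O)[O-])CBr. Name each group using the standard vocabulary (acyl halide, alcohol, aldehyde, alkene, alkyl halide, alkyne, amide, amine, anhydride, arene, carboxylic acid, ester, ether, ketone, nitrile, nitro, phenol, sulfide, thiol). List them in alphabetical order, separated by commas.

aldehyde, alkyl halide, alkyne, amide, amine, carboxylic acid, ester, ether, nitro, thiol

Taking each segment in turn:
  OHC: terminal –CHO: carbonyl C bonded to H and C → aldehyde.
  CH2COOCH2: –C(=O)–O–C with C on the carbonyl side → ester.
  CH(CH2NH2): pendant –CH2NH2: N on sp³ C, no adjacent C=O → amine.
  CH(OCH3): pendant –OCH3: C–O–C with sp³ C, no adjacent C=O → ether.
  CH(CH2SH): pendant –CH2SH → thiol.
  CH(Cl): halogen on an sp³ carbon → alkyl halide.
  CH(CONH2): pendant –CONH2: carbonyl C bonded to C and N → amide.
  C≡C: C≡C triple bond → alkyne.
  CH(COOH): pendant –COOH: carbonyl C bonded to C and –OH → carboxylic acid.
  CH(NO2): –NO2 on an sp³ carbon → nitro (the N=O is not a carbonyl).
  CH2Br: halogen on an sp³ carbon → alkyl halide.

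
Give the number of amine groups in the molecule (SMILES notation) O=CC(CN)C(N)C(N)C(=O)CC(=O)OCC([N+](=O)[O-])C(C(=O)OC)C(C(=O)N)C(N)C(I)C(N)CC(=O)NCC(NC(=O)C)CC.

5

Taking each segment in turn:
  OHC: terminal –CHO: carbonyl C bonded to H and C → aldehyde.
  CH(CH2NH2): pendant –CH2NH2: N on sp³ C, no adjacent C=O → amine.
  CH(NH2): –NH2 on an sp³ carbon with no adjacent C=O → amine.
  CH(NH2): –NH2 on an sp³ carbon with no adjacent C=O → amine.
  CO: –C(=O)– with carbon on both sides → ketone.
  CH2COOCH2: –C(=O)–O–C with C on the carbonyl side → ester.
  CH(NO2): –NO2 on an sp³ carbon → nitro (the N=O is not a carbonyl).
  CH(COOCH3): pendant –COOCH3: carbonyl C bonded to C and –OCH3 → ester.
  CH(CONH2): pendant –CONH2: carbonyl C bonded to C and N → amide.
  CH(NH2): –NH2 on an sp³ carbon with no adjacent C=O → amine.
  CH(I): halogen on an sp³ carbon → alkyl halide.
  CH(NH2): –NH2 on an sp³ carbon with no adjacent C=O → amine.
  CH2CONHCH2: –C(=O)–N– linkage → amide (the N is not an amine).
  CH(NHCOCH3): pendant –NHC(=O)CH3: N bonded to a carbonyl → amide (not amine).
Amine appears at: CH(CH2NH2), CH(NH2), CH(NH2), CH(NH2), CH(NH2) → 5.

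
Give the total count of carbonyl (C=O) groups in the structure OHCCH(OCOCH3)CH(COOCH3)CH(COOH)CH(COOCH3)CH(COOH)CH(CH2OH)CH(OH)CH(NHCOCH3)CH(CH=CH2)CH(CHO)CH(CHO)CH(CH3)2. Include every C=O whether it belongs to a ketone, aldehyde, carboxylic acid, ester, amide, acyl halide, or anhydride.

OHC: aldehyde, 1 C=O (running total 1).
CH(OCOCH3): ester, 1 C=O (running total 2).
CH(COOCH3): ester, 1 C=O (running total 3).
CH(COOH): carboxylic acid, 1 C=O (running total 4).
CH(COOCH3): ester, 1 C=O (running total 5).
CH(COOH): carboxylic acid, 1 C=O (running total 6).
CH(NHCOCH3): amide, 1 C=O (running total 7).
CH(CHO): aldehyde, 1 C=O (running total 8).
CH(CHO): aldehyde, 1 C=O (running total 9).

9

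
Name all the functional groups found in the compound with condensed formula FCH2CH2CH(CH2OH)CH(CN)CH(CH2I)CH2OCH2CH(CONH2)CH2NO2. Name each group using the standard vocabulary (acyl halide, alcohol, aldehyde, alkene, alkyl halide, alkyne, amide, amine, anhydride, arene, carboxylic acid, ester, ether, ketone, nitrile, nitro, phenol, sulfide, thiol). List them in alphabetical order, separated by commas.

alcohol, alkyl halide, amide, ether, nitrile, nitro

halogen on an sp³ carbon → alkyl halide.
pendant –CH2OH on an sp³ backbone C → alcohol.
pendant –C≡N: nitrile.
pendant –CH2X: halogen on sp³ carbon → alkyl halide.
C–O–C with sp³ carbons on both sides and no adjacent C=O → ether.
pendant –CONH2: carbonyl C bonded to C and N → amide.
–NO2 on carbon → nitro group.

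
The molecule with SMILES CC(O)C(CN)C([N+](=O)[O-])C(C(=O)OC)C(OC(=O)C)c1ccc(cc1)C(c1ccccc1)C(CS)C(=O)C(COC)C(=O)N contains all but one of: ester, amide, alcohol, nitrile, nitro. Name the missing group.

nitro: present (CH(NO2) — –NO2 on an sp³ carbon → nitro (the N=O is not a carbonyl)).
amide: present (CONH2 — –C(=O)NH2: carbonyl C bonded to C and to N → amide (the N is not a separate amine)).
ester: present (CH(COOCH3) — pendant –COOCH3: carbonyl C bonded to C and –OCH3 → ester).
alcohol: present (CH(OH) — –OH on an sp³ carbon → alcohol (secondary)).
nitrile: no segment matches this pattern.

nitrile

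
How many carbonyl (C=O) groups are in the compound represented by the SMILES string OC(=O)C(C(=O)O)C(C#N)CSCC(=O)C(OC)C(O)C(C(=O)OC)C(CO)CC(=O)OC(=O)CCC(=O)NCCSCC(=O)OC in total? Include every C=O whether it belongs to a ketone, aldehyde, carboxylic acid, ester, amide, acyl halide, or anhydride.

HOOC: carboxylic acid, 1 C=O (running total 1).
CH(COOH): carboxylic acid, 1 C=O (running total 2).
CO: ketone, 1 C=O (running total 3).
CH(COOCH3): ester, 1 C=O (running total 4).
CH2CO-O-COCH2: anhydride, 2 C=O (running total 6).
CH2CONHCH2: amide, 1 C=O (running total 7).
COOCH3: ester, 1 C=O (running total 8).

8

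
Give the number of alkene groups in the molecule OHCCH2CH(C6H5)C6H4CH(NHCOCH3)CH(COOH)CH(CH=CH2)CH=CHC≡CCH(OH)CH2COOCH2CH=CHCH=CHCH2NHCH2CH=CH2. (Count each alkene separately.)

terminal –CHO: carbonyl C bonded to H and C → aldehyde.
pendant –C6H5: benzene ring → arene.
para-disubstituted benzene ring → arene.
pendant –NHC(=O)CH3: N bonded to a carbonyl → amide (not amine).
pendant –COOH: carbonyl C bonded to C and –OH → carboxylic acid.
pendant –CH=CH2: C=C double bond → alkene.
C=C double bond → alkene.
C≡C triple bond → alkyne.
–OH on an sp³ carbon → alcohol (secondary).
–C(=O)–O–C with C on the carbonyl side → ester.
C=C double bond → alkene.
C=C double bond → alkene.
C–N–C with sp³ carbons and no adjacent C=O → amine (secondary).
C=C double bond → alkene.
Alkene appears at: CH(CH=CH2), CH=CH, CH=CH, CH=CH, CH=CH2 → 5.

5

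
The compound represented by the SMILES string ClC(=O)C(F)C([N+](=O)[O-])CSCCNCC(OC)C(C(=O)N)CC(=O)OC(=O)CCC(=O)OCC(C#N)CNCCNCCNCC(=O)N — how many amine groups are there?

–C(=O)Cl: carbonyl C bonded to C and to a halogen → acyl halide (not alkyl halide).
halogen on an sp³ carbon → alkyl halide.
–NO2 on an sp³ carbon → nitro (the N=O is not a carbonyl).
C–S–C linkage → sulfide (thioether).
C–N–C with sp³ carbons and no adjacent C=O → amine (secondary).
pendant –OCH3: C–O–C with sp³ C, no adjacent C=O → ether.
pendant –CONH2: carbonyl C bonded to C and N → amide.
two acyl groups sharing one oxygen, –C(=O)–O–C(=O)– → anhydride.
–C(=O)–O–C with C on the carbonyl side → ester.
pendant –C≡N: nitrile.
C–N–C with sp³ carbons and no adjacent C=O → amine (secondary).
C–N–C with sp³ carbons and no adjacent C=O → amine (secondary).
C–N–C with sp³ carbons and no adjacent C=O → amine (secondary).
–C(=O)NH2: carbonyl C bonded to C and to N → amide (the N is not a separate amine).
Amine appears at: CH2NHCH2, CH2NHCH2, CH2NHCH2, CH2NHCH2 → 4.

4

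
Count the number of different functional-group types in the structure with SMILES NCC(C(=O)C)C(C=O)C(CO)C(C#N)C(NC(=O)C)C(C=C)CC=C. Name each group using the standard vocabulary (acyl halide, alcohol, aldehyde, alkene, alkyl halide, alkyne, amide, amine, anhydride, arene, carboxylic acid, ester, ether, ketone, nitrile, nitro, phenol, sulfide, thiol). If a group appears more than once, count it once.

–NH2 on an sp³ carbon with no adjacent C=O → amine.
pendant –COCH3: carbonyl C bonded to two carbons → ketone.
pendant –CHO: carbonyl C bonded to C and H → aldehyde.
pendant –CH2OH on an sp³ backbone C → alcohol.
pendant –C≡N: nitrile.
pendant –NHC(=O)CH3: N bonded to a carbonyl → amide (not amine).
pendant –CH=CH2: C=C double bond → alkene.
C=C double bond → alkene.
Distinct types present: alcohol, aldehyde, alkene, amide, amine, ketone, nitrile.

7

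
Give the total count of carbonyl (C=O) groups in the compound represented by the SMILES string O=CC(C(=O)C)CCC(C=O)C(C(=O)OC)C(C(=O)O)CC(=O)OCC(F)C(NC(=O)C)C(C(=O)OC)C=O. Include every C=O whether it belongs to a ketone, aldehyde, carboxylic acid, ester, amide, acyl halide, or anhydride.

9

OHC: aldehyde, 1 C=O (running total 1).
CH(COCH3): ketone, 1 C=O (running total 2).
CH(CHO): aldehyde, 1 C=O (running total 3).
CH(COOCH3): ester, 1 C=O (running total 4).
CH(COOH): carboxylic acid, 1 C=O (running total 5).
CH2COOCH2: ester, 1 C=O (running total 6).
CH(NHCOCH3): amide, 1 C=O (running total 7).
CH(COOCH3): ester, 1 C=O (running total 8).
CHO: aldehyde, 1 C=O (running total 9).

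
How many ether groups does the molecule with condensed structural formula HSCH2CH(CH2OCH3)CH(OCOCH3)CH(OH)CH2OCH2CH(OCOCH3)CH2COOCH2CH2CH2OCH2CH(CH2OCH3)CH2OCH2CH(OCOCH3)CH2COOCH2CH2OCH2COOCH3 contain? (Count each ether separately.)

6

–SH on an sp³ carbon → thiol.
pendant –CH2OCH3: C–O–C linkage → ether.
pendant –OC(=O)CH3: an acyloxy group → ester.
–OH on an sp³ carbon → alcohol (secondary).
C–O–C with sp³ carbons on both sides and no adjacent C=O → ether.
pendant –OC(=O)CH3: an acyloxy group → ester.
–C(=O)–O–C with C on the carbonyl side → ester.
C–O–C with sp³ carbons on both sides and no adjacent C=O → ether.
pendant –CH2OCH3: C–O–C linkage → ether.
C–O–C with sp³ carbons on both sides and no adjacent C=O → ether.
pendant –OC(=O)CH3: an acyloxy group → ester.
–C(=O)–O–C with C on the carbonyl side → ester.
C–O–C with sp³ carbons on both sides and no adjacent C=O → ether.
–C(=O)OCH3: carbonyl C bonded to C and to –OCH3 → ester (not ketone + ether).
Ether appears at: CH(CH2OCH3), CH2OCH2, CH2OCH2, CH(CH2OCH3), CH2OCH2, CH2OCH2 → 6.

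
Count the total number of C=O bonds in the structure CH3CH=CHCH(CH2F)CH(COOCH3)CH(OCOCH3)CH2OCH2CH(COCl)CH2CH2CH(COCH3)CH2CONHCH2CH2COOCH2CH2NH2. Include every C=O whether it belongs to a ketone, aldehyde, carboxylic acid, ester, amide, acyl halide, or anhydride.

CH(COOCH3): ester, 1 C=O (running total 1).
CH(OCOCH3): ester, 1 C=O (running total 2).
CH(COCl): acyl halide, 1 C=O (running total 3).
CH(COCH3): ketone, 1 C=O (running total 4).
CH2CONHCH2: amide, 1 C=O (running total 5).
CH2COOCH2: ester, 1 C=O (running total 6).

6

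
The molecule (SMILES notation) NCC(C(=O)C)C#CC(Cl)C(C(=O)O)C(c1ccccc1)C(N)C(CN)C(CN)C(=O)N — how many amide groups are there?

Taking each segment in turn:
  H2NCH2: –NH2 on an sp³ carbon with no adjacent C=O → amine.
  CH(COCH3): pendant –COCH3: carbonyl C bonded to two carbons → ketone.
  C≡C: C≡C triple bond → alkyne.
  CH(Cl): halogen on an sp³ carbon → alkyl halide.
  CH(COOH): pendant –COOH: carbonyl C bonded to C and –OH → carboxylic acid.
  CH(C6H5): pendant –C6H5: benzene ring → arene.
  CH(NH2): –NH2 on an sp³ carbon with no adjacent C=O → amine.
  CH(CH2NH2): pendant –CH2NH2: N on sp³ C, no adjacent C=O → amine.
  CH(CH2NH2): pendant –CH2NH2: N on sp³ C, no adjacent C=O → amine.
  CONH2: –C(=O)NH2: carbonyl C bonded to C and to N → amide (the N is not a separate amine).
Amide appears at: CONH2 → 1.

1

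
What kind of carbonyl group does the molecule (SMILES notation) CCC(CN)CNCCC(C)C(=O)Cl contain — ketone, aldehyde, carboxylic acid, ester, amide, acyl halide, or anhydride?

The carbonyl is in the COCl segment: –C(=O)Cl: carbonyl C bonded to C and to a halogen → acyl halide (not alkyl halide).

acyl halide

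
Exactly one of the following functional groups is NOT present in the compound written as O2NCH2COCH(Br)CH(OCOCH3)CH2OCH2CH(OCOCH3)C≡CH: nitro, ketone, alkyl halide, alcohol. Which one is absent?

alkyl halide: present (CH(Br) — halogen on an sp³ carbon → alkyl halide).
nitro: present (O2NCH2 — –NO2 on carbon → nitro group).
ketone: present (CO — –C(=O)– with carbon on both sides → ketone).
alcohol: no segment matches this pattern.

alcohol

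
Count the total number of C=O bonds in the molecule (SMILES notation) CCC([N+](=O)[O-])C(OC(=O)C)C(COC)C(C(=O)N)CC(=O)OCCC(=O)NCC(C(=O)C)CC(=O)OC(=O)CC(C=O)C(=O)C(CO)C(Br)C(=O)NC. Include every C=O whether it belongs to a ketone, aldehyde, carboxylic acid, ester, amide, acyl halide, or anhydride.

CH(OCOCH3): ester, 1 C=O (running total 1).
CH(CONH2): amide, 1 C=O (running total 2).
CH2COOCH2: ester, 1 C=O (running total 3).
CH2CONHCH2: amide, 1 C=O (running total 4).
CH(COCH3): ketone, 1 C=O (running total 5).
CH2CO-O-COCH2: anhydride, 2 C=O (running total 7).
CH(CHO): aldehyde, 1 C=O (running total 8).
CO: ketone, 1 C=O (running total 9).
CONHCH3: amide, 1 C=O (running total 10).

10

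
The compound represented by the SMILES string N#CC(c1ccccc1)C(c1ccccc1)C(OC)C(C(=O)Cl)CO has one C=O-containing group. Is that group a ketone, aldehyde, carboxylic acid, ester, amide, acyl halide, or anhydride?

acyl halide

The carbonyl is in the CH(COCl) segment: pendant –C(=O)X: carbonyl C bonded to C and halogen → acyl halide.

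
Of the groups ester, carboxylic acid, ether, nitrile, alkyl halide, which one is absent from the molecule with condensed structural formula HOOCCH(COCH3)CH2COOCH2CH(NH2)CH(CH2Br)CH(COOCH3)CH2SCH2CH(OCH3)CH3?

nitrile

ether: present (CH(OCH3) — pendant –OCH3: C–O–C with sp³ C, no adjacent C=O → ether).
carboxylic acid: present (HOOC — –COOH: carbonyl C bonded to –OH and C → carboxylic acid (the –OH is not a separate alcohol)).
alkyl halide: present (CH(CH2Br) — pendant –CH2X: halogen on sp³ carbon → alkyl halide).
ester: present (CH2COOCH2 — –C(=O)–O–C with C on the carbonyl side → ester).
nitrile: no segment matches this pattern.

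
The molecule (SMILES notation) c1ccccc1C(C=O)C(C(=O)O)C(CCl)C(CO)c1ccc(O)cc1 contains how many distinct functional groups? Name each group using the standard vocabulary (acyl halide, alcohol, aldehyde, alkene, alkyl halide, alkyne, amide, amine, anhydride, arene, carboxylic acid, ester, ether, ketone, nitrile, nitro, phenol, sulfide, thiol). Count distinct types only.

6

C6H5– phenyl ring → arene.
pendant –CHO: carbonyl C bonded to C and H → aldehyde.
pendant –COOH: carbonyl C bonded to C and –OH → carboxylic acid.
pendant –CH2X: halogen on sp³ carbon → alkyl halide.
pendant –CH2OH on an sp³ backbone C → alcohol.
–OH attached directly to an aromatic ring → phenol (not alcohol); the ring itself is an arene.
Distinct types present: alcohol, aldehyde, alkyl halide, arene, carboxylic acid, phenol.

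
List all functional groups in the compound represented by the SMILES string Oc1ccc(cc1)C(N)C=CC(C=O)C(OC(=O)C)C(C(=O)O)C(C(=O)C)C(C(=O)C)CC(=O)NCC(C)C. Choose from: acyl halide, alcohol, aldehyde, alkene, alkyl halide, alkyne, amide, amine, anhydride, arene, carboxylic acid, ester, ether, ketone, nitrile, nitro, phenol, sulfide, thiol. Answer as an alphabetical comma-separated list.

Taking each segment in turn:
  HOC6H4: –OH attached directly to an aromatic ring → phenol (not alcohol); the ring itself is an arene.
  CH(NH2): –NH2 on an sp³ carbon with no adjacent C=O → amine.
  CH=CH: C=C double bond → alkene.
  CH(CHO): pendant –CHO: carbonyl C bonded to C and H → aldehyde.
  CH(OCOCH3): pendant –OC(=O)CH3: an acyloxy group → ester.
  CH(COOH): pendant –COOH: carbonyl C bonded to C and –OH → carboxylic acid.
  CH(COCH3): pendant –COCH3: carbonyl C bonded to two carbons → ketone.
  CH(COCH3): pendant –COCH3: carbonyl C bonded to two carbons → ketone.
  CH2CONHCH2: –C(=O)–N– linkage → amide (the N is not an amine).

aldehyde, alkene, amide, amine, arene, carboxylic acid, ester, ketone, phenol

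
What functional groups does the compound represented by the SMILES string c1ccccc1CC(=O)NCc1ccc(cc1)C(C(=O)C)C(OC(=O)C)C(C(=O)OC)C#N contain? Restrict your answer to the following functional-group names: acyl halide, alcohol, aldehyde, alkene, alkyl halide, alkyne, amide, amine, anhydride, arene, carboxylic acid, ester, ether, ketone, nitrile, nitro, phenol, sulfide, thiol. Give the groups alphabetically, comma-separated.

amide, arene, ester, ketone, nitrile

C6H5– phenyl ring → arene.
–C(=O)–N– linkage → amide (the N is not an amine).
para-disubstituted benzene ring → arene.
pendant –COCH3: carbonyl C bonded to two carbons → ketone.
pendant –OC(=O)CH3: an acyloxy group → ester.
pendant –COOCH3: carbonyl C bonded to C and –OCH3 → ester.
–C≡N: carbon triple-bonded to nitrogen → nitrile.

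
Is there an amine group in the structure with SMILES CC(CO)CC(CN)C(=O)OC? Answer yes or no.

yes

pendant –CH2OH on an sp³ backbone C → alcohol.
pendant –CH2NH2: N on sp³ C, no adjacent C=O → amine.
–C(=O)OCH3: carbonyl C bonded to C and to –OCH3 → ester (not ketone + ether).
The CH(CH2NH2) segment supplies the amine: pendant –CH2NH2: N on sp³ C, no adjacent C=O → amine.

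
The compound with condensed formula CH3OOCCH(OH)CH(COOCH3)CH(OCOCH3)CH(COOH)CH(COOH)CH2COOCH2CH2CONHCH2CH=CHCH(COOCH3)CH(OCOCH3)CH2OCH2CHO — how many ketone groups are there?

0

CH3O–C(=O)–: carbonyl C bonded to C and to –OCH3 → ester (not ketone + ether).
–OH on an sp³ carbon → alcohol (secondary).
pendant –COOCH3: carbonyl C bonded to C and –OCH3 → ester.
pendant –OC(=O)CH3: an acyloxy group → ester.
pendant –COOH: carbonyl C bonded to C and –OH → carboxylic acid.
pendant –COOH: carbonyl C bonded to C and –OH → carboxylic acid.
–C(=O)–O–C with C on the carbonyl side → ester.
–C(=O)–N– linkage → amide (the N is not an amine).
C=C double bond → alkene.
pendant –COOCH3: carbonyl C bonded to C and –OCH3 → ester.
pendant –OC(=O)CH3: an acyloxy group → ester.
C–O–C with sp³ carbons on both sides and no adjacent C=O → ether.
terminal –CHO: carbonyl C bonded to H and C → aldehyde.
No segment is a ketone: CH3OOC is ester, not ketone; CH(COOCH3) is ester, not ketone; CH(OCOCH3) is ester, not ketone. → 0.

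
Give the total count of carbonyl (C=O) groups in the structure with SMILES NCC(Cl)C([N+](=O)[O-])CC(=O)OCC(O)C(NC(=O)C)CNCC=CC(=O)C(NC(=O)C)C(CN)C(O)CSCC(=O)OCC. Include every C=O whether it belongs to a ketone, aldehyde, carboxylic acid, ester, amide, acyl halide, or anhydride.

CH2COOCH2: ester, 1 C=O (running total 1).
CH(NHCOCH3): amide, 1 C=O (running total 2).
CO: ketone, 1 C=O (running total 3).
CH(NHCOCH3): amide, 1 C=O (running total 4).
COOCH2CH3: ester, 1 C=O (running total 5).

5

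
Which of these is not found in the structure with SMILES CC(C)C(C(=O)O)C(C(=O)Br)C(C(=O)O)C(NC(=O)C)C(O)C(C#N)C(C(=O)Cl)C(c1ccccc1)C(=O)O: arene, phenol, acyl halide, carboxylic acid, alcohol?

phenol

arene: present (CH(C6H5) — pendant –C6H5: benzene ring → arene).
acyl halide: present (CH(COBr) — pendant –C(=O)X: carbonyl C bonded to C and halogen → acyl halide).
carboxylic acid: present (CH(COOH) — pendant –COOH: carbonyl C bonded to C and –OH → carboxylic acid).
alcohol: present (CH(OH) — –OH on an sp³ carbon → alcohol (secondary)).
phenol: absent. In CH(OH), the –OH is on an sp³ carbon, not on an aromatic ring, so it is an alcohol.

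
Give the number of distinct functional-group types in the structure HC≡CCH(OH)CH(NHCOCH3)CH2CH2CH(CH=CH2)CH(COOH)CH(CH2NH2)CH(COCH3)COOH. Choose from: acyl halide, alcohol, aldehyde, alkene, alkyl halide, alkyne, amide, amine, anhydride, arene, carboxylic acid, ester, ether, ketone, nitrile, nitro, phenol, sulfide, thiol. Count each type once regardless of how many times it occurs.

7

C≡C triple bond → alkyne.
–OH on an sp³ carbon → alcohol (secondary).
pendant –NHC(=O)CH3: N bonded to a carbonyl → amide (not amine).
pendant –CH=CH2: C=C double bond → alkene.
pendant –COOH: carbonyl C bonded to C and –OH → carboxylic acid.
pendant –CH2NH2: N on sp³ C, no adjacent C=O → amine.
pendant –COCH3: carbonyl C bonded to two carbons → ketone.
–COOH: carbonyl C bonded to –OH and C → carboxylic acid (the –OH is not a separate alcohol).
Distinct types present: alcohol, alkene, alkyne, amide, amine, carboxylic acid, ketone.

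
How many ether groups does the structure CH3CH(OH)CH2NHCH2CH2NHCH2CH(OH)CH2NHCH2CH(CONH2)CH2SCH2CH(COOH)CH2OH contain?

0

Reading the structure from left to right:
  CH(OH): –OH on an sp³ carbon → alcohol (secondary).
  CH2NHCH2: C–N–C with sp³ carbons and no adjacent C=O → amine (secondary).
  CH2NHCH2: C–N–C with sp³ carbons and no adjacent C=O → amine (secondary).
  CH(OH): –OH on an sp³ carbon → alcohol (secondary).
  CH2NHCH2: C–N–C with sp³ carbons and no adjacent C=O → amine (secondary).
  CH(CONH2): pendant –CONH2: carbonyl C bonded to C and N → amide.
  CH2SCH2: C–S–C linkage → sulfide (thioether).
  CH(COOH): pendant –COOH: carbonyl C bonded to C and –OH → carboxylic acid.
  CH2OH: –OH on an sp³ carbon → alcohol.
No segment is a ether: CH(OH) is alcohol, not ether; CH(OH) is alcohol, not ether; CH2SCH2 is sulfide, not ether. → 0.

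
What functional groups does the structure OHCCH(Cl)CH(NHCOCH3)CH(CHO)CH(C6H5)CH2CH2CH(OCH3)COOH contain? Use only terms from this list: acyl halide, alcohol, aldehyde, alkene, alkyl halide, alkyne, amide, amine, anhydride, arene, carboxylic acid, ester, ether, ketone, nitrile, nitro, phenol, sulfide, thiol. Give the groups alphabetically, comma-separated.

terminal –CHO: carbonyl C bonded to H and C → aldehyde.
halogen on an sp³ carbon → alkyl halide.
pendant –NHC(=O)CH3: N bonded to a carbonyl → amide (not amine).
pendant –CHO: carbonyl C bonded to C and H → aldehyde.
pendant –C6H5: benzene ring → arene.
pendant –OCH3: C–O–C with sp³ C, no adjacent C=O → ether.
–COOH: carbonyl C bonded to –OH and C → carboxylic acid (the –OH is not a separate alcohol).

aldehyde, alkyl halide, amide, arene, carboxylic acid, ether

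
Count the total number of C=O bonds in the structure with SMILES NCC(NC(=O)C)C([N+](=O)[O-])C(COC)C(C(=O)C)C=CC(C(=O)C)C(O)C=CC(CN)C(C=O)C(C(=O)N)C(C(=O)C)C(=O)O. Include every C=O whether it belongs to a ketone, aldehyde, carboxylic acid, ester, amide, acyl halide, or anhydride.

7

CH(NHCOCH3): amide, 1 C=O (running total 1).
CH(COCH3): ketone, 1 C=O (running total 2).
CH(COCH3): ketone, 1 C=O (running total 3).
CH(CHO): aldehyde, 1 C=O (running total 4).
CH(CONH2): amide, 1 C=O (running total 5).
CH(COCH3): ketone, 1 C=O (running total 6).
COOH: carboxylic acid, 1 C=O (running total 7).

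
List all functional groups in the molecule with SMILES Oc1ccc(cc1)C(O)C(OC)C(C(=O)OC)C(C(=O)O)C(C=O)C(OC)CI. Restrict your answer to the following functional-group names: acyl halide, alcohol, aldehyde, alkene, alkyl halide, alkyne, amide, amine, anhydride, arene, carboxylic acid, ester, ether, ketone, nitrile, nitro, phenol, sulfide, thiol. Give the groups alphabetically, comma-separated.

Reading the structure from left to right:
  HOC6H4: –OH attached directly to an aromatic ring → phenol (not alcohol); the ring itself is an arene.
  CH(OH): –OH on an sp³ carbon → alcohol (secondary).
  CH(OCH3): pendant –OCH3: C–O–C with sp³ C, no adjacent C=O → ether.
  CH(COOCH3): pendant –COOCH3: carbonyl C bonded to C and –OCH3 → ester.
  CH(COOH): pendant –COOH: carbonyl C bonded to C and –OH → carboxylic acid.
  CH(CHO): pendant –CHO: carbonyl C bonded to C and H → aldehyde.
  CH(OCH3): pendant –OCH3: C–O–C with sp³ C, no adjacent C=O → ether.
  CH2I: halogen on an sp³ carbon → alkyl halide.

alcohol, aldehyde, alkyl halide, arene, carboxylic acid, ester, ether, phenol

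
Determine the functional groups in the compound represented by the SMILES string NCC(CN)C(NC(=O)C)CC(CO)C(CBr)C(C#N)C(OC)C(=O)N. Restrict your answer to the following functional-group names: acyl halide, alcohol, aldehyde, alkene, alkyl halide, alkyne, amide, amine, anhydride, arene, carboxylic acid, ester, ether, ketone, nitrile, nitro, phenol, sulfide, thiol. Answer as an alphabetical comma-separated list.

alcohol, alkyl halide, amide, amine, ether, nitrile

Working along the chain:
  H2NCH2: –NH2 on an sp³ carbon with no adjacent C=O → amine.
  CH(CH2NH2): pendant –CH2NH2: N on sp³ C, no adjacent C=O → amine.
  CH(NHCOCH3): pendant –NHC(=O)CH3: N bonded to a carbonyl → amide (not amine).
  CH(CH2OH): pendant –CH2OH on an sp³ backbone C → alcohol.
  CH(CH2Br): pendant –CH2X: halogen on sp³ carbon → alkyl halide.
  CH(CN): pendant –C≡N: nitrile.
  CH(OCH3): pendant –OCH3: C–O–C with sp³ C, no adjacent C=O → ether.
  CONH2: –C(=O)NH2: carbonyl C bonded to C and to N → amide (the N is not a separate amine).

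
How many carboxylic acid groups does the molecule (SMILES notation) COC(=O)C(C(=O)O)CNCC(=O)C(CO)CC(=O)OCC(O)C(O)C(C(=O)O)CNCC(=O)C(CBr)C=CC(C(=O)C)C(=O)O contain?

Reading the structure from left to right:
  CH3OOC: CH3O–C(=O)–: carbonyl C bonded to C and to –OCH3 → ester (not ketone + ether).
  CH(COOH): pendant –COOH: carbonyl C bonded to C and –OH → carboxylic acid.
  CH2NHCH2: C–N–C with sp³ carbons and no adjacent C=O → amine (secondary).
  CO: –C(=O)– with carbon on both sides → ketone.
  CH(CH2OH): pendant –CH2OH on an sp³ backbone C → alcohol.
  CH2COOCH2: –C(=O)–O–C with C on the carbonyl side → ester.
  CH(OH): –OH on an sp³ carbon → alcohol (secondary).
  CH(OH): –OH on an sp³ carbon → alcohol (secondary).
  CH(COOH): pendant –COOH: carbonyl C bonded to C and –OH → carboxylic acid.
  CH2NHCH2: C–N–C with sp³ carbons and no adjacent C=O → amine (secondary).
  CO: –C(=O)– with carbon on both sides → ketone.
  CH(CH2Br): pendant –CH2X: halogen on sp³ carbon → alkyl halide.
  CH=CH: C=C double bond → alkene.
  CH(COCH3): pendant –COCH3: carbonyl C bonded to two carbons → ketone.
  COOH: –COOH: carbonyl C bonded to –OH and C → carboxylic acid (the –OH is not a separate alcohol).
Carboxylic acid appears at: CH(COOH), CH(COOH), COOH → 3.

3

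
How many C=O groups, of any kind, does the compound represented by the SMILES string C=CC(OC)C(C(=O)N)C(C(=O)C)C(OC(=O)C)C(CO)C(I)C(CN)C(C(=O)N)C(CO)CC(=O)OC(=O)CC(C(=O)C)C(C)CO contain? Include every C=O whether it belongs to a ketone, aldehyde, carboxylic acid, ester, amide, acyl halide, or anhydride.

CH(CONH2): amide, 1 C=O (running total 1).
CH(COCH3): ketone, 1 C=O (running total 2).
CH(OCOCH3): ester, 1 C=O (running total 3).
CH(CONH2): amide, 1 C=O (running total 4).
CH2CO-O-COCH2: anhydride, 2 C=O (running total 6).
CH(COCH3): ketone, 1 C=O (running total 7).

7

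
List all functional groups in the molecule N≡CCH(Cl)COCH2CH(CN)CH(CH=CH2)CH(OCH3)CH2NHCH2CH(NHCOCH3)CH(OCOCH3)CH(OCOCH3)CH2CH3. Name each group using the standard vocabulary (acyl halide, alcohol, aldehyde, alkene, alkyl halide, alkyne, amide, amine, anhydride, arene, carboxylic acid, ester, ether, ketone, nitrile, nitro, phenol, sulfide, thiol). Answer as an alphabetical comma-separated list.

N≡C–: carbon triple-bonded to nitrogen → nitrile.
halogen on an sp³ carbon → alkyl halide.
–C(=O)– with carbon on both sides → ketone.
pendant –C≡N: nitrile.
pendant –CH=CH2: C=C double bond → alkene.
pendant –OCH3: C–O–C with sp³ C, no adjacent C=O → ether.
C–N–C with sp³ carbons and no adjacent C=O → amine (secondary).
pendant –NHC(=O)CH3: N bonded to a carbonyl → amide (not amine).
pendant –OC(=O)CH3: an acyloxy group → ester.
pendant –OC(=O)CH3: an acyloxy group → ester.

alkene, alkyl halide, amide, amine, ester, ether, ketone, nitrile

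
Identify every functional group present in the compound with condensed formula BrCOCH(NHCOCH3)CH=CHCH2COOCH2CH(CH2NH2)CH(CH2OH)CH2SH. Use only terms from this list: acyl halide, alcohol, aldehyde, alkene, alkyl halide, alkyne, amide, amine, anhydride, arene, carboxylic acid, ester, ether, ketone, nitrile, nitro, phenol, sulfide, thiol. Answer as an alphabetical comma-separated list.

acyl halide, alcohol, alkene, amide, amine, ester, thiol

Taking each segment in turn:
  BrCO: –C(=O)Br: carbonyl C bonded to C and to a halogen → acyl halide (not alkyl halide).
  CH(NHCOCH3): pendant –NHC(=O)CH3: N bonded to a carbonyl → amide (not amine).
  CH=CH: C=C double bond → alkene.
  CH2COOCH2: –C(=O)–O–C with C on the carbonyl side → ester.
  CH(CH2NH2): pendant –CH2NH2: N on sp³ C, no adjacent C=O → amine.
  CH(CH2OH): pendant –CH2OH on an sp³ backbone C → alcohol.
  CH2SH: –SH on an sp³ carbon → thiol.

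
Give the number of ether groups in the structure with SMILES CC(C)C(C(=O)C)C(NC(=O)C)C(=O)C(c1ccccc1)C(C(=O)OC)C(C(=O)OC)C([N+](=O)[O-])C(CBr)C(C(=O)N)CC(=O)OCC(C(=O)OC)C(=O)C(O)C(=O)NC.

0

Working along the chain:
  CH(COCH3): pendant –COCH3: carbonyl C bonded to two carbons → ketone.
  CH(NHCOCH3): pendant –NHC(=O)CH3: N bonded to a carbonyl → amide (not amine).
  CO: –C(=O)– with carbon on both sides → ketone.
  CH(C6H5): pendant –C6H5: benzene ring → arene.
  CH(COOCH3): pendant –COOCH3: carbonyl C bonded to C and –OCH3 → ester.
  CH(COOCH3): pendant –COOCH3: carbonyl C bonded to C and –OCH3 → ester.
  CH(NO2): –NO2 on an sp³ carbon → nitro (the N=O is not a carbonyl).
  CH(CH2Br): pendant –CH2X: halogen on sp³ carbon → alkyl halide.
  CH(CONH2): pendant –CONH2: carbonyl C bonded to C and N → amide.
  CH2COOCH2: –C(=O)–O–C with C on the carbonyl side → ester.
  CH(COOCH3): pendant –COOCH3: carbonyl C bonded to C and –OCH3 → ester.
  CO: –C(=O)– with carbon on both sides → ketone.
  CH(OH): –OH on an sp³ carbon → alcohol (secondary).
  CONHCH3: –C(=O)NHCH3: carbonyl C bonded to C and to N → amide (the N is not an amine).
No segment is a ether: CH(COOCH3) is ester, not ether; CH(COOCH3) is ester, not ether; CH2COOCH2 is ester, not ether. → 0.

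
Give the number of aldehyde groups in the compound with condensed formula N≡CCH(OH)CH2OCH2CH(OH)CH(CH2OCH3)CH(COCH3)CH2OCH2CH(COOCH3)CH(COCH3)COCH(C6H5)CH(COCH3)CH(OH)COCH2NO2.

0

N≡C–: carbon triple-bonded to nitrogen → nitrile.
–OH on an sp³ carbon → alcohol (secondary).
C–O–C with sp³ carbons on both sides and no adjacent C=O → ether.
–OH on an sp³ carbon → alcohol (secondary).
pendant –CH2OCH3: C–O–C linkage → ether.
pendant –COCH3: carbonyl C bonded to two carbons → ketone.
C–O–C with sp³ carbons on both sides and no adjacent C=O → ether.
pendant –COOCH3: carbonyl C bonded to C and –OCH3 → ester.
pendant –COCH3: carbonyl C bonded to two carbons → ketone.
–C(=O)– with carbon on both sides → ketone.
pendant –C6H5: benzene ring → arene.
pendant –COCH3: carbonyl C bonded to two carbons → ketone.
–OH on an sp³ carbon → alcohol (secondary).
–C(=O)– with carbon on both sides → ketone.
–NO2 on carbon → nitro group.
No segment is a aldehyde: CH(COCH3) is ketone, not aldehyde; CH(COOCH3) is ester, not aldehyde; CH(COCH3) is ketone, not aldehyde. → 0.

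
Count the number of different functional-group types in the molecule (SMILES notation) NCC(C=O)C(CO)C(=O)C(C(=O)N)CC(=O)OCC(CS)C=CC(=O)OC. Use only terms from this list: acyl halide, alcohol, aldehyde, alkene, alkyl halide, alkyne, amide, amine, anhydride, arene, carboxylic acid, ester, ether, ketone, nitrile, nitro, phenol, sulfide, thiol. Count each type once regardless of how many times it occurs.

Taking each segment in turn:
  H2NCH2: –NH2 on an sp³ carbon with no adjacent C=O → amine.
  CH(CHO): pendant –CHO: carbonyl C bonded to C and H → aldehyde.
  CH(CH2OH): pendant –CH2OH on an sp³ backbone C → alcohol.
  CO: –C(=O)– with carbon on both sides → ketone.
  CH(CONH2): pendant –CONH2: carbonyl C bonded to C and N → amide.
  CH2COOCH2: –C(=O)–O–C with C on the carbonyl side → ester.
  CH(CH2SH): pendant –CH2SH → thiol.
  CH=CH: C=C double bond → alkene.
  COOCH3: –C(=O)OCH3: carbonyl C bonded to C and to –OCH3 → ester (not ketone + ether).
Distinct types present: alcohol, aldehyde, alkene, amide, amine, ester, ketone, thiol.

8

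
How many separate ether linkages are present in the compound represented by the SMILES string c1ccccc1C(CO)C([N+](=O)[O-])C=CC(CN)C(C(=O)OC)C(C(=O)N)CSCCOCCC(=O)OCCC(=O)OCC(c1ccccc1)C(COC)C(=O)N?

2

Reading the structure from left to right:
  C6H5: C6H5– phenyl ring → arene.
  CH(CH2OH): pendant –CH2OH on an sp³ backbone C → alcohol.
  CH(NO2): –NO2 on an sp³ carbon → nitro (the N=O is not a carbonyl).
  CH=CH: C=C double bond → alkene.
  CH(CH2NH2): pendant –CH2NH2: N on sp³ C, no adjacent C=O → amine.
  CH(COOCH3): pendant –COOCH3: carbonyl C bonded to C and –OCH3 → ester.
  CH(CONH2): pendant –CONH2: carbonyl C bonded to C and N → amide.
  CH2SCH2: C–S–C linkage → sulfide (thioether).
  CH2OCH2: C–O–C with sp³ carbons on both sides and no adjacent C=O → ether.
  CH2COOCH2: –C(=O)–O–C with C on the carbonyl side → ester.
  CH2COOCH2: –C(=O)–O–C with C on the carbonyl side → ester.
  CH(C6H5): pendant –C6H5: benzene ring → arene.
  CH(CH2OCH3): pendant –CH2OCH3: C–O–C linkage → ether.
  CONH2: –C(=O)NH2: carbonyl C bonded to C and to N → amide (the N is not a separate amine).
Ether appears at: CH2OCH2, CH(CH2OCH3) → 2.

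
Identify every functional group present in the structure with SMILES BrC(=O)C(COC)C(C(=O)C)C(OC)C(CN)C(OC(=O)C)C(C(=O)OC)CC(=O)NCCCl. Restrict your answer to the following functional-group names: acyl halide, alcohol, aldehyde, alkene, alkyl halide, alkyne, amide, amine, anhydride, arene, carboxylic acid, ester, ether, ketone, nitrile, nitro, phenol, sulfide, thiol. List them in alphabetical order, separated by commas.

acyl halide, alkyl halide, amide, amine, ester, ether, ketone

Working along the chain:
  BrCO: –C(=O)Br: carbonyl C bonded to C and to a halogen → acyl halide (not alkyl halide).
  CH(CH2OCH3): pendant –CH2OCH3: C–O–C linkage → ether.
  CH(COCH3): pendant –COCH3: carbonyl C bonded to two carbons → ketone.
  CH(OCH3): pendant –OCH3: C–O–C with sp³ C, no adjacent C=O → ether.
  CH(CH2NH2): pendant –CH2NH2: N on sp³ C, no adjacent C=O → amine.
  CH(OCOCH3): pendant –OC(=O)CH3: an acyloxy group → ester.
  CH(COOCH3): pendant –COOCH3: carbonyl C bonded to C and –OCH3 → ester.
  CH2CONHCH2: –C(=O)–N– linkage → amide (the N is not an amine).
  CH2Cl: halogen on an sp³ carbon → alkyl halide.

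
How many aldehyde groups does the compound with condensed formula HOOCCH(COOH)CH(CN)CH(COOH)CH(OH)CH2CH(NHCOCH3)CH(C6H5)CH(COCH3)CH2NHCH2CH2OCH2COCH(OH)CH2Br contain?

Reading the structure from left to right:
  HOOC: –COOH: carbonyl C bonded to –OH and C → carboxylic acid (the –OH is not a separate alcohol).
  CH(COOH): pendant –COOH: carbonyl C bonded to C and –OH → carboxylic acid.
  CH(CN): pendant –C≡N: nitrile.
  CH(COOH): pendant –COOH: carbonyl C bonded to C and –OH → carboxylic acid.
  CH(OH): –OH on an sp³ carbon → alcohol (secondary).
  CH(NHCOCH3): pendant –NHC(=O)CH3: N bonded to a carbonyl → amide (not amine).
  CH(C6H5): pendant –C6H5: benzene ring → arene.
  CH(COCH3): pendant –COCH3: carbonyl C bonded to two carbons → ketone.
  CH2NHCH2: C–N–C with sp³ carbons and no adjacent C=O → amine (secondary).
  CH2OCH2: C–O–C with sp³ carbons on both sides and no adjacent C=O → ether.
  CO: –C(=O)– with carbon on both sides → ketone.
  CH(OH): –OH on an sp³ carbon → alcohol (secondary).
  CH2Br: halogen on an sp³ carbon → alkyl halide.
No segment is a aldehyde: HOOC is carboxylic acid, not aldehyde; CH(COOH) is carboxylic acid, not aldehyde; CH(COOH) is carboxylic acid, not aldehyde. → 0.

0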